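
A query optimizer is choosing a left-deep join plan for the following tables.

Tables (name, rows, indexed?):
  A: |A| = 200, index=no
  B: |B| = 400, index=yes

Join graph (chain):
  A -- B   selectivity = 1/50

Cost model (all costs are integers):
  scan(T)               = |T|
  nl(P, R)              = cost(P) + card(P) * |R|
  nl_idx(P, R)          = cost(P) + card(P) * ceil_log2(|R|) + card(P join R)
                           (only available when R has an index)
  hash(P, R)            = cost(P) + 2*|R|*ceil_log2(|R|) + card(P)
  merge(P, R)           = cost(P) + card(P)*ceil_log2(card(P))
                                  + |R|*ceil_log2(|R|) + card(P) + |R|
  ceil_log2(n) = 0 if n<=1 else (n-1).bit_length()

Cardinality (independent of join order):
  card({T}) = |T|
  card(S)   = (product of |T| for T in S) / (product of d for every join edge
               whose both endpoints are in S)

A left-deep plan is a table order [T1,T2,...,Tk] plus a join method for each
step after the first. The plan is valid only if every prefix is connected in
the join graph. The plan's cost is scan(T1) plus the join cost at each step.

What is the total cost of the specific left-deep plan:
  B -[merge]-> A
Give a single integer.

step 1: scan B: cost=400, card=400
step 2: join A via merge
    card(P join A) = 400*200/(50) = 1600
    cost = 400 + 400*9 + 200*8 + 400 + 200 = 6200

6200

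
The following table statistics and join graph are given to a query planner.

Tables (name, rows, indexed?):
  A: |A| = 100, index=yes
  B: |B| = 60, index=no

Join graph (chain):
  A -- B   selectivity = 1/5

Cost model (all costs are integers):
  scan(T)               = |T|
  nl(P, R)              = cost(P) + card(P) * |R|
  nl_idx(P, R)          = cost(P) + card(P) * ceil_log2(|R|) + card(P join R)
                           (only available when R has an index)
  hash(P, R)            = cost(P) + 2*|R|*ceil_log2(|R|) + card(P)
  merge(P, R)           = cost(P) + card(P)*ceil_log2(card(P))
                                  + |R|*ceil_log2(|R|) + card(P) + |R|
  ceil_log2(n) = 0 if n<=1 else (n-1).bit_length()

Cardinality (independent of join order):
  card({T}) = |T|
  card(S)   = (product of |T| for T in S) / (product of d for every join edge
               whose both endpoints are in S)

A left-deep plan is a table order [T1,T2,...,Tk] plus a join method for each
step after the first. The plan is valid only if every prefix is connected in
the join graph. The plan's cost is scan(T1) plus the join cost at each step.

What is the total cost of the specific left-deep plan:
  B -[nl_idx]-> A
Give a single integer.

1680

step 1: scan B: cost=60, card=60
step 2: join A via nl_idx
    card(P join A) = 60*100/(5) = 1200
    cost = 60 + 60*7 + 1200 = 1680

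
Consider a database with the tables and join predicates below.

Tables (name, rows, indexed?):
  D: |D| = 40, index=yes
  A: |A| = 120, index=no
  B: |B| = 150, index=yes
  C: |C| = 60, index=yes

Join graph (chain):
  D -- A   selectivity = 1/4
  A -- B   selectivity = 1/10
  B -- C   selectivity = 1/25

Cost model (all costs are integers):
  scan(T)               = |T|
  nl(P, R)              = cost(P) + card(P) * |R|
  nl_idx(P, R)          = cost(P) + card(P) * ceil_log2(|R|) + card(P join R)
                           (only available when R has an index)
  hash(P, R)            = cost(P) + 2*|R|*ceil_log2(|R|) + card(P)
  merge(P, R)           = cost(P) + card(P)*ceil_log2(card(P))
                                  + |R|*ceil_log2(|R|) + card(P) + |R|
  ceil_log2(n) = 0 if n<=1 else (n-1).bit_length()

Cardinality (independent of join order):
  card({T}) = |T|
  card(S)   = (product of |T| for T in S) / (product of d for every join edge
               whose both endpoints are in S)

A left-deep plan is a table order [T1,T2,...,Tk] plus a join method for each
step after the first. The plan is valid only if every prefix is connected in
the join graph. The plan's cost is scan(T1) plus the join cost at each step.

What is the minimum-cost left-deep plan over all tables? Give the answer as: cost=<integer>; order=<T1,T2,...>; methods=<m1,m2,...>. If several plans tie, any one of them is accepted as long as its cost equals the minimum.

Selinger DP (subsets sized 1..n):
  {D}: scan cost=40, card=40
  {A}: scan cost=120, card=120
  {B}: scan cost=150, card=150
  {C}: scan cost=60, card=60
  {AD}: card=1200; try (D,hash)→720, (A,merge)→1280, (D,merge)→1360, (A,hash)→1760, (D,nl_idx)→2040, (A,nl)→4840 …(+1); best=720 via (D,hash)
  {AB}: card=1800; try (A,hash)→1980, (B,merge)→2430, (A,merge)→2460, (B,hash)→2640, (B,nl_idx)→2880, (B,nl)→18120 …(+1); best=1980 via (A,hash)
  {BC}: card=360; try (B,nl_idx)→900, (C,hash)→1020, (C,nl_idx)→1410, (B,merge)→1830, (C,merge)→1920, (B,hash)→2520 …(+2); best=900 via (B,nl_idx)
  {ABD}: card=18000; try (D,hash)→4260, (B,hash)→4320, (B,merge)→16470, (D,merge)→23860, (B,nl_idx)→28320, (D,nl_idx)→30780 …(+2); best=4260 via (D,hash)
  {ABC}: card=4320; try (A,hash)→2940, (C,hash)→4500, (A,merge)→5460, (C,nl_idx)→17100, (C,merge)→24000, (A,nl)→44100 …(+1); best=2940 via (A,hash)
  {ABCD}: card=43200; try (D,hash)→7740, (C,hash)→22980, (D,merge)→63700, (D,nl_idx)→72060, (C,nl_idx)→155460, (D,nl)→175740 …(+2); best=7740 via (D,hash)

cost=7740; order=C,B,A,D; methods=nl_idx,hash,hash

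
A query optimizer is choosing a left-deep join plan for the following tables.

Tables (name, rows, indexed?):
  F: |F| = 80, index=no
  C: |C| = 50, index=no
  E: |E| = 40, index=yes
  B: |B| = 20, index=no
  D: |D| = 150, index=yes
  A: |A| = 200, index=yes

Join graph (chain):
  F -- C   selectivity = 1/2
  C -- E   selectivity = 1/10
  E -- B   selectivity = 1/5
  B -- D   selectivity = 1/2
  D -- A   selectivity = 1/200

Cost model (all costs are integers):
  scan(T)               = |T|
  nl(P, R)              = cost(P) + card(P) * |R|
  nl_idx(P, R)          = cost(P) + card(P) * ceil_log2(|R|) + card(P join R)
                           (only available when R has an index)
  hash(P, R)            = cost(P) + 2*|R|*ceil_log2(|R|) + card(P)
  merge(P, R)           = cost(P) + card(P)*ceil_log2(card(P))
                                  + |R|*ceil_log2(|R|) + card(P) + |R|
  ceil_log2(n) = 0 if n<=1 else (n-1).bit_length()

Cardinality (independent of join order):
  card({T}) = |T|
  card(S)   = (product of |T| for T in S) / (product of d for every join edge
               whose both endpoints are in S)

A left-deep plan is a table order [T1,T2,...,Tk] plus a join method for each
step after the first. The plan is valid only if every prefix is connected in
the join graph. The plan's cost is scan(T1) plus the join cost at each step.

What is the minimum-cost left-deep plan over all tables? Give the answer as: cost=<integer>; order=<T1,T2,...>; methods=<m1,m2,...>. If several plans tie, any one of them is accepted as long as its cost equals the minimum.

Selinger DP (subsets sized 1..n):
  {F}: scan cost=80, card=80
  {C}: scan cost=50, card=50
  {E}: scan cost=40, card=40
  {B}: scan cost=20, card=20
  {D}: scan cost=150, card=150
  {A}: scan cost=200, card=200
  {CF}: card=2000; try (C,hash)→760, (F,merge)→1040, (C,merge)→1070, (F,hash)→1220, (F,nl)→4050, (C,nl)→4080; best=760 via (C,hash)
  {CE}: card=200; try (E,nl_idx)→550, (E,hash)→580, (C,merge)→670, (E,merge)→680, (C,hash)→680, (C,nl)→2040 …(+1); best=550 via (E,nl_idx)
  {BE}: card=160; try (B,hash)→280, (E,nl_idx)→300, (E,merge)→420, (B,merge)→440, (E,hash)→520, (E,nl)→820 …(+1); best=280 via (B,hash)
  {BD}: card=1500; try (B,hash)→500, (D,merge)→1490, (B,merge)→1620, (D,nl_idx)→1680, (D,hash)→2440, (D,nl)→3020 …(+1); best=500 via (B,hash)
  {AD}: card=150; try (A,nl_idx)→1500, (D,nl_idx)→1950, (D,hash)→2800, (A,merge)→3300, (D,merge)→3350, (A,hash)→3500 …(+2); best=1500 via (A,nl_idx)
  {CEF}: card=8000; try (F,hash)→1870, (F,merge)→2990, (E,hash)→3240, (F,nl)→16550, (E,nl_idx)→20760, (E,merge)→25040 …(+1); best=1870 via (F,hash)
  {BCE}: card=800; try (B,hash)→950, (C,hash)→1040, (C,merge)→2070, (B,merge)→2470, (B,nl)→4550, (C,nl)→8280; best=950 via (B,hash)
  {BDE}: card=12000; try (E,hash)→2480, (D,hash)→2840, (D,merge)→3070, (D,nl_idx)→13560, (E,merge)→18780, (E,nl_idx)→21500 …(+2); best=2480 via (E,hash)
  {ABD}: card=1500; try (B,hash)→1850, (B,merge)→2970, (B,nl)→4500, (A,hash)→5200, (A,nl_idx)→14000, (A,merge)→20300 …(+1); best=1850 via (B,hash)
  {BCEF}: card=32000; try (F,hash)→2870, (B,hash)→10070, (F,merge)→10390, (F,nl)→64950, (B,merge)→113990, (B,nl)→161870; best=2870 via (F,hash)
  {BCDE}: card=60000; try (D,hash)→4150, (D,merge)→11100, (C,hash)→15080, (D,nl_idx)→67350, (D,nl)→120950, (C,merge)→182830 …(+1); best=4150 via (D,hash)
  {ABDE}: card=12000; try (E,hash)→3830, (A,hash)→17680, (E,merge)→20130, (E,nl_idx)→22850, (E,nl)→61850, (A,nl_idx)→110480 …(+2); best=3830 via (E,hash)
  {BCDEF}: card=2400000; try (D,hash)→37270, (F,hash)→65270, (D,merge)→516220, (F,merge)→1024790, (D,nl_idx)→2658870, (D,nl)→4802870 …(+1); best=37270 via (D,hash)
  {ABCDE}: card=60000; try (C,hash)→16430, (A,hash)→67350, (C,merge)→184180, (A,nl_idx)→544150, (C,nl)→603830, (A,merge)→1025950 …(+1); best=16430 via (C,hash)
  {ABCDEF}: card=2400000; try (F,hash)→77550, (F,merge)→1037070, (A,hash)→2440470, (F,nl)→4816430, (A,nl_idx)→21637270, (A,merge)→55239070 …(+1); best=77550 via (F,hash)

cost=77550; order=D,A,B,E,C,F; methods=nl_idx,hash,hash,hash,hash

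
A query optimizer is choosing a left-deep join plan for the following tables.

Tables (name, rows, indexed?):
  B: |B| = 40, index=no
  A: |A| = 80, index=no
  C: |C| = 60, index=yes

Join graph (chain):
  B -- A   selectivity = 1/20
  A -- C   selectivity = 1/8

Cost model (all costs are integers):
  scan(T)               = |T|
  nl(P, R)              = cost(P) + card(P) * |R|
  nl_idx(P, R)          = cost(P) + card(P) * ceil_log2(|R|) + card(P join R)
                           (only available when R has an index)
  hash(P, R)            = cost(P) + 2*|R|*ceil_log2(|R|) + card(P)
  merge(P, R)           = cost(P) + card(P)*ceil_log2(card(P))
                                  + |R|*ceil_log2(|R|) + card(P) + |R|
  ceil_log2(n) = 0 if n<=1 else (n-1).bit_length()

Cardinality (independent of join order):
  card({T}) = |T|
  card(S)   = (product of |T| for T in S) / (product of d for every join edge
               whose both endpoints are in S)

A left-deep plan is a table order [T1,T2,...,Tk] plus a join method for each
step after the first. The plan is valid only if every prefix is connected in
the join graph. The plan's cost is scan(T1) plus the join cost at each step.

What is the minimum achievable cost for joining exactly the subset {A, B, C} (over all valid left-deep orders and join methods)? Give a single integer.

Selinger DP over subsets of {A,B,C}:
  {B}: scan cost=40, card=40
  {A}: scan cost=80, card=80
  {C}: scan cost=60, card=60
  {AB}: card=160; try (B,hash)→640, (A,merge)→960, (B,merge)→1000, (A,hash)→1200, (A,nl)→3240, (B,nl)→3280; best=640 via (B,hash)
  {AC}: card=600; try (C,hash)→880, (A,merge)→1120, (C,merge)→1140, (C,nl_idx)→1160, (A,hash)→1240, (A,nl)→4860 …(+1); best=880 via (C,hash)
  {ABC}: card=1200; try (C,hash)→1520, (B,hash)→1960, (C,merge)→2500, (C,nl_idx)→2800, (B,merge)→7760, (C,nl)→10240 …(+1); best=1520 via (C,hash)

1520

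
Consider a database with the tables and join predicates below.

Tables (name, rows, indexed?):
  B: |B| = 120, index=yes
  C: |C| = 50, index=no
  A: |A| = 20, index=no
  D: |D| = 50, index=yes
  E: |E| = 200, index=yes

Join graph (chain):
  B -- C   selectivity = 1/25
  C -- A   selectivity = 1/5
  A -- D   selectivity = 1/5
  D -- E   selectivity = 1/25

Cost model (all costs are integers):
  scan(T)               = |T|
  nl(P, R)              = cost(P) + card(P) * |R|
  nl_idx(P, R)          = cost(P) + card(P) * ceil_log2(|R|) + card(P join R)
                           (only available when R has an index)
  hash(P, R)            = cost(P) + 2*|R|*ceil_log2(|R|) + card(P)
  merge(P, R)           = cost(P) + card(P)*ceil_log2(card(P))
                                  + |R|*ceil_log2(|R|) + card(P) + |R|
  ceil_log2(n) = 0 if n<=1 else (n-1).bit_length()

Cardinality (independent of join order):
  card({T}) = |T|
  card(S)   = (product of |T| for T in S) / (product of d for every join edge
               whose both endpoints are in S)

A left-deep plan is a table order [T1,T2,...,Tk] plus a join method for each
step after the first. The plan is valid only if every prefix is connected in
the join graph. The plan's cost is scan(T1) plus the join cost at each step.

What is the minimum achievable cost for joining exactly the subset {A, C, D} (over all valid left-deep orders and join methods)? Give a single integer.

Selinger DP over subsets of {A,C,D}:
  {C}: scan cost=50, card=50
  {A}: scan cost=20, card=20
  {D}: scan cost=50, card=50
  {AC}: card=200; try (A,hash)→300, (C,merge)→490, (A,merge)→520, (C,hash)→640, (C,nl)→1020, (A,nl)→1050; best=300 via (A,hash)
  {AD}: card=200; try (A,hash)→300, (D,nl_idx)→340, (D,merge)→490, (A,merge)→520, (D,hash)→640, (D,nl)→1020 …(+1); best=300 via (A,hash)
  {ACD}: card=2000; try (D,hash)→1100, (C,hash)→1100, (D,merge)→2450, (C,merge)→2450, (D,nl_idx)→3500, (D,nl)→10300 …(+1); best=1100 via (D,hash)

1100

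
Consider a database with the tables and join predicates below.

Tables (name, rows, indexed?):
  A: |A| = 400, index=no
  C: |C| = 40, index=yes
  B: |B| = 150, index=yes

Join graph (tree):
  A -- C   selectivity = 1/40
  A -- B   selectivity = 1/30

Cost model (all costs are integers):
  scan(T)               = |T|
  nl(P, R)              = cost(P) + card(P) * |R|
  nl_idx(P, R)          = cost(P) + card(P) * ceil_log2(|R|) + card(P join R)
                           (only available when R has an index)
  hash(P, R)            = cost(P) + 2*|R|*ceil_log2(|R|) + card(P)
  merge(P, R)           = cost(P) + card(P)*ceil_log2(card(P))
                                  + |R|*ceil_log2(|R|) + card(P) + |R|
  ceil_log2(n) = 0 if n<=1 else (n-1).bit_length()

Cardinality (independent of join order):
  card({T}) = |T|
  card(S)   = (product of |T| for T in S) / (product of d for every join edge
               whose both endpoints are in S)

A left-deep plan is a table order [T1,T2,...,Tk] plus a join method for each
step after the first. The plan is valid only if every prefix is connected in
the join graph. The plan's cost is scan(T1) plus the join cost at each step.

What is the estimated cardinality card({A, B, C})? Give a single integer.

2000

Tables in S: A(400), B(150), C(40)
Edges inside S: A-C(d=40), A-B(d=30)
numerator = 400 * 150 * 40 = 2400000
denominator = 40 * 30 = 1200
card(S) = 2400000 / 1200 = 2000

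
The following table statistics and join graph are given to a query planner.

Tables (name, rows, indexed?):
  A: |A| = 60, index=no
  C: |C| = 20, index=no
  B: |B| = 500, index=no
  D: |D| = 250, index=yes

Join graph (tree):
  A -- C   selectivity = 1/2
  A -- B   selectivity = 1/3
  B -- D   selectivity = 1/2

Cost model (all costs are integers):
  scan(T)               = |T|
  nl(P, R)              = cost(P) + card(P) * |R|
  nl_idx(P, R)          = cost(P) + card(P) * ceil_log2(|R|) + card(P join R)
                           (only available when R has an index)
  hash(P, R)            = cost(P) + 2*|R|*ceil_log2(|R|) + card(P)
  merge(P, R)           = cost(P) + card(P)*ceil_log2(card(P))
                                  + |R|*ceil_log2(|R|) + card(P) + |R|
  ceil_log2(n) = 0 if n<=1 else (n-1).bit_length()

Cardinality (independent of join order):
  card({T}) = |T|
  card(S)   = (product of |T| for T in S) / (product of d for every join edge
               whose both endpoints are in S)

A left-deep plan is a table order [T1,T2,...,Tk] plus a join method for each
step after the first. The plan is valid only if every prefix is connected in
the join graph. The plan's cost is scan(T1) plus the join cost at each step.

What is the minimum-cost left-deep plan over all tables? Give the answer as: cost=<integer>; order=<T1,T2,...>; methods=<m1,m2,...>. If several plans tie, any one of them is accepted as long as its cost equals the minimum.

Selinger DP (subsets sized 1..n):
  {A}: scan cost=60, card=60
  {C}: scan cost=20, card=20
  {B}: scan cost=500, card=500
  {D}: scan cost=250, card=250
  {AC}: card=600; try (C,hash)→320, (A,merge)→560, (C,merge)→600, (A,hash)→760, (A,nl)→1220, (C,nl)→1260; best=320 via (C,hash)
  {AB}: card=10000; try (A,hash)→1720, (B,merge)→5480, (A,merge)→5920, (B,hash)→9120, (B,nl)→30060, (A,nl)→30500; best=1720 via (A,hash)
  {BD}: card=62500; try (D,hash)→5000, (B,merge)→7500, (D,merge)→7750, (B,hash)→9500, (D,nl_idx)→67000, (B,nl)→125250 …(+1); best=5000 via (D,hash)
  {ABC}: card=100000; try (B,hash)→9920, (C,hash)→11920, (B,merge)→11920, (C,merge)→151840, (C,nl)→201720, (B,nl)→300320; best=9920 via (B,hash)
  {ABD}: card=1250000; try (D,hash)→15720, (A,hash)→68220, (D,merge)→153970, (A,merge)→1067920, (D,nl_idx)→1331720, (D,nl)→2501720 …(+1); best=15720 via (D,hash)
  {ABCD}: card=12500000; try (D,hash)→113920, (C,hash)→1265920, (D,merge)→1812170, (D,nl_idx)→13309920, (D,nl)→25009920, (C,nl)→25015720 …(+1); best=113920 via (D,hash)

cost=113920; order=A,C,B,D; methods=hash,hash,hash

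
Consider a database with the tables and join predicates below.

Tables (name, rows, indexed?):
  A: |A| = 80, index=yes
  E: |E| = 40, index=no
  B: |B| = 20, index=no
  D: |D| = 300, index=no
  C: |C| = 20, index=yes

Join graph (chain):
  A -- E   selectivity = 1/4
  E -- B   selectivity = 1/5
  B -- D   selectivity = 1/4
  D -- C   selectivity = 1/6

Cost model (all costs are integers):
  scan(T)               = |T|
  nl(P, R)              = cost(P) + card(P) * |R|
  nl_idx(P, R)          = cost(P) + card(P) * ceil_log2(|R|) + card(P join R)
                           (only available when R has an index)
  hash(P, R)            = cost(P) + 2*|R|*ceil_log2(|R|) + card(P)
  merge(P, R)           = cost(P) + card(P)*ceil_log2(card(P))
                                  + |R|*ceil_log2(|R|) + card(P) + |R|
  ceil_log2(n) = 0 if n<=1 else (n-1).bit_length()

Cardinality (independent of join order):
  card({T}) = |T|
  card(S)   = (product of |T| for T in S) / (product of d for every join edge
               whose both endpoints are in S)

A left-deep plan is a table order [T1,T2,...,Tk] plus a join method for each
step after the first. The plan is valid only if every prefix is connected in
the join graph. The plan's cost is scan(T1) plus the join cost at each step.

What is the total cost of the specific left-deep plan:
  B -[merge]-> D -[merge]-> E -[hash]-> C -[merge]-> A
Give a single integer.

step 1: scan B: cost=20, card=20
step 2: join D via merge
    card(P join D) = 20*300/(4) = 1500
    cost = 20 + 20*5 + 300*9 + 20 + 300 = 3140
step 3: join E via merge
    card(P join E) = 1500*40/(5) = 12000
    cost = 3140 + 1500*11 + 40*6 + 1500 + 40 = 21420
step 4: join C via hash
    card(P join C) = 12000*20/(6) = 40000
    cost = 21420 + 2*20*5 + 12000 = 33620
step 5: join A via merge
    card(P join A) = 40000*80/(4) = 800000
    cost = 33620 + 40000*16 + 80*7 + 40000 + 80 = 714260

714260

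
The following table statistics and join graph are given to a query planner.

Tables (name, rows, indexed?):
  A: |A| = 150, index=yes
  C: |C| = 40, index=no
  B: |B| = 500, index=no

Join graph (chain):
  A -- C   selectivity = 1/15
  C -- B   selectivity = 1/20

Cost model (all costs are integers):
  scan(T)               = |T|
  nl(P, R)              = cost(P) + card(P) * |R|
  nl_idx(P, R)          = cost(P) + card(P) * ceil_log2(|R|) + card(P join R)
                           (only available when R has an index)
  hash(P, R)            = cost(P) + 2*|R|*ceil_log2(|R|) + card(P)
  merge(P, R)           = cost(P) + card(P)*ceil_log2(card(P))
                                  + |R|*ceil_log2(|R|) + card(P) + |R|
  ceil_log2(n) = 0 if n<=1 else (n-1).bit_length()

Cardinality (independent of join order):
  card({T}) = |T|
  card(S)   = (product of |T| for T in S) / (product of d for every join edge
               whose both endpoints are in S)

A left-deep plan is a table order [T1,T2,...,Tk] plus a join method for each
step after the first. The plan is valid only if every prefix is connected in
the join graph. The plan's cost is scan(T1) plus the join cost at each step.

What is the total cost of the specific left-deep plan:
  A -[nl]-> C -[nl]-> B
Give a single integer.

step 1: scan A: cost=150, card=150
step 2: join C via nl
    card(P join C) = 150*40/(15) = 400
    cost = 150 + 150*40 = 6150
step 3: join B via nl
    card(P join B) = 400*500/(20) = 10000
    cost = 6150 + 400*500 = 206150

206150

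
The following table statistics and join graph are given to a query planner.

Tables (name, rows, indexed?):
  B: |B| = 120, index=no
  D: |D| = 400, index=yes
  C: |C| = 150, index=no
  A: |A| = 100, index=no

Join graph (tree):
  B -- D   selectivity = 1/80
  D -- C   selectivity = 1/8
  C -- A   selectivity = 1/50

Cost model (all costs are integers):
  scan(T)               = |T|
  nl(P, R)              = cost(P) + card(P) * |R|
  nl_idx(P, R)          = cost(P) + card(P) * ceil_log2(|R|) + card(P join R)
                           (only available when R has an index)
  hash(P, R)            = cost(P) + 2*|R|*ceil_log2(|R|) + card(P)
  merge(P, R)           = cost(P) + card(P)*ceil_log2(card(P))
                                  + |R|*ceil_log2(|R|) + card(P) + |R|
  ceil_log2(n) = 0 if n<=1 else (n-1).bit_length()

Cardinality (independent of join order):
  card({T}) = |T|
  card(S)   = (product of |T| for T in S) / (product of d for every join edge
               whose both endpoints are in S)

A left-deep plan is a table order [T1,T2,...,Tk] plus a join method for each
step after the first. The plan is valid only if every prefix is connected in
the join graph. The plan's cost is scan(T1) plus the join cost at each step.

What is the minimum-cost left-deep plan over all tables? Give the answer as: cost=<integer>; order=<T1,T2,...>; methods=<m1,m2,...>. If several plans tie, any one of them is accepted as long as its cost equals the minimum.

Selinger DP (subsets sized 1..n):
  {B}: scan cost=120, card=120
  {D}: scan cost=400, card=400
  {C}: scan cost=150, card=150
  {A}: scan cost=100, card=100
  {BD}: card=600; try (D,nl_idx)→1800, (B,hash)→2480, (D,merge)→5080, (B,merge)→5360, (D,hash)→7440, (D,nl)→48120 …(+1); best=1800 via (D,nl_idx)
  {CD}: card=7500; try (C,hash)→3200, (D,merge)→5500, (C,merge)→5750, (D,hash)→7500, (D,nl_idx)→9000, (D,nl)→60150 …(+1); best=3200 via (C,hash)
  {AC}: card=300; try (A,hash)→1700, (C,merge)→2250, (A,merge)→2300, (C,hash)→2600, (C,nl)→15100, (A,nl)→15150; best=1700 via (A,hash)
  {BCD}: card=11250; try (C,hash)→4800, (C,merge)→9750, (B,hash)→12380, (C,nl)→91800, (B,merge)→109160, (B,nl)→903200; best=4800 via (C,hash)
  {ACD}: card=15000; try (D,merge)→8700, (D,hash)→9200, (A,hash)→12100, (D,nl_idx)→19400, (A,merge)→109000, (D,nl)→121700 …(+1); best=8700 via (D,merge)
  {ABCD}: card=22500; try (A,hash)→17450, (B,hash)→25380, (A,merge)→174350, (B,merge)→234660, (A,nl)→1129800, (B,nl)→1808700; best=17450 via (A,hash)

cost=17450; order=B,D,C,A; methods=nl_idx,hash,hash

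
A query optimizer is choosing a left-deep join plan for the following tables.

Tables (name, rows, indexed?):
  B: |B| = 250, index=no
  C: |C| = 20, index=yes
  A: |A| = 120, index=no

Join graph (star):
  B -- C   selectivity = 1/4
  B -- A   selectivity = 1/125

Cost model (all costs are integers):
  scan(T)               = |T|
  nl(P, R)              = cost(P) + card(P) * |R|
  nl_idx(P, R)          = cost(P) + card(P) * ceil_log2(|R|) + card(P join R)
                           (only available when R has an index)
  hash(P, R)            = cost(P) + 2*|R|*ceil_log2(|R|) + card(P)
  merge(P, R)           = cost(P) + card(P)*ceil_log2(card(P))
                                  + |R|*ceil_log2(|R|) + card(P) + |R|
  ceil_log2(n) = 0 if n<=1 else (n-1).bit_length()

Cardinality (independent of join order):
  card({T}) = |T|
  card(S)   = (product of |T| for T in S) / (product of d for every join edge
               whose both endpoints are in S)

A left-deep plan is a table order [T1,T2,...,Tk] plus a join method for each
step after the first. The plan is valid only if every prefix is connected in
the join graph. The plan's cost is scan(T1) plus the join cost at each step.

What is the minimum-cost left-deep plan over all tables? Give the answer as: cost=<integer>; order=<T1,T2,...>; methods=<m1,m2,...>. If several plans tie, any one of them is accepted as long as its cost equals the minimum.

cost=2620; order=B,A,C; methods=hash,hash

Selinger DP (subsets sized 1..n):
  {B}: scan cost=250, card=250
  {C}: scan cost=20, card=20
  {A}: scan cost=120, card=120
  {BC}: card=1250; try (C,hash)→700, (B,merge)→2390, (C,merge)→2620, (C,nl_idx)→2750, (B,hash)→4040, (B,nl)→5020 …(+1); best=700 via (C,hash)
  {AB}: card=240; try (A,hash)→2180, (B,merge)→3330, (A,merge)→3460, (B,hash)→4240, (B,nl)→30120, (A,nl)→30250; best=2180 via (A,hash)
  {ABC}: card=1200; try (C,hash)→2620, (A,hash)→3630, (C,merge)→4460, (C,nl_idx)→4580, (C,nl)→6980, (A,merge)→16660 …(+1); best=2620 via (C,hash)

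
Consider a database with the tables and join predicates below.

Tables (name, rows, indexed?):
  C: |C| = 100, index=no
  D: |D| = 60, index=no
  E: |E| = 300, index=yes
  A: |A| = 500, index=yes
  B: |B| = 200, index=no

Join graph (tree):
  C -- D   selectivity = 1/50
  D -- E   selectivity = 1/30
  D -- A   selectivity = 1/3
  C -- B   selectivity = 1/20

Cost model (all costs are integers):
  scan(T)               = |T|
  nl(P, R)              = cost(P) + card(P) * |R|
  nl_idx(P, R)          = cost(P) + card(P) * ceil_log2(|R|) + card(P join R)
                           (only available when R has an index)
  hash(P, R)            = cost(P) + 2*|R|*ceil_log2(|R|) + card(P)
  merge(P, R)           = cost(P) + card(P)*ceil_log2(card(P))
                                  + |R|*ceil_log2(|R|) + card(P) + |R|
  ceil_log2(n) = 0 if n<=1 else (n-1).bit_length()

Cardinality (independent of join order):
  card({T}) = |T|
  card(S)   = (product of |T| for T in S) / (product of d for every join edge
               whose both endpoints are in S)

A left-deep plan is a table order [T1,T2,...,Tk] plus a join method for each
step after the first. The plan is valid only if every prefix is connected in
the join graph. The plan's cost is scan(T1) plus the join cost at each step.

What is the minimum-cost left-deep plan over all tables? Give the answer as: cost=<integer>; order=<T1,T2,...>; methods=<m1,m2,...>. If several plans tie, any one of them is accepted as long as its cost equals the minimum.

Selinger DP (subsets sized 1..n):
  {C}: scan cost=100, card=100
  {D}: scan cost=60, card=60
  {E}: scan cost=300, card=300
  {A}: scan cost=500, card=500
  {B}: scan cost=200, card=200
  {CD}: card=120; try (D,hash)→920, (C,merge)→1280, (D,merge)→1320, (C,hash)→1520, (C,nl)→6060, (D,nl)→6100; best=920 via (D,hash)
  {BC}: card=1000; try (C,hash)→1800, (B,merge)→2700, (C,merge)→2800, (B,hash)→3400, (B,nl)→20100, (C,nl)→20200; best=1800 via (C,hash)
  {DE}: card=600; try (E,nl_idx)→1200, (D,hash)→1320, (E,merge)→3480, (D,merge)→3720, (E,hash)→5520, (E,nl)→18060 …(+1); best=1200 via (E,nl_idx)
  {AD}: card=10000; try (D,hash)→1720, (A,merge)→5480, (D,merge)→5920, (A,hash)→9120, (A,nl_idx)→10600, (A,nl)→30060 …(+1); best=1720 via (D,hash)
  {CDE}: card=1200; try (E,nl_idx)→3200, (C,hash)→3200, (E,merge)→4880, (E,hash)→6440, (C,merge)→8600, (E,nl)→36920 …(+1); best=3200 via (E,nl_idx)
  {ACD}: card=20000; try (A,merge)→6880, (A,hash)→10040, (C,hash)→13120, (A,nl_idx)→22000, (A,nl)→60920, (C,merge)→152520 …(+1); best=6880 via (A,merge)
  {BCD}: card=1200; try (D,hash)→3520, (B,merge)→3680, (B,hash)→4240, (D,merge)→13220, (B,nl)→24920, (D,nl)→61800; best=3520 via (D,hash)
  {ADE}: card=100000; try (A,hash)→10800, (A,merge)→12800, (E,hash)→17120, (A,nl_idx)→106600, (E,merge)→154720, (E,nl_idx)→191720 …(+2); best=10800 via (A,hash)
  {ACDE}: card=200000; try (A,hash)→13400, (A,merge)→22600, (E,hash)→32280, (C,hash)→112200, (A,nl_idx)→214000, (E,merge)→329880 …(+5); best=13400 via (A,hash)
  {BCDE}: card=12000; try (B,hash)→7600, (E,hash)→10120, (B,merge)→19400, (E,merge)→20920, (E,nl_idx)→26320, (B,nl)→243200 …(+1); best=7600 via (B,hash)
  {ABCD}: card=200000; try (A,hash)→13720, (A,merge)→22920, (B,hash)→30080, (A,nl_idx)→214320, (B,merge)→328680, (A,nl)→603520 …(+1); best=13720 via (A,hash)
  {ABCDE}: card=2000000; try (A,hash)→28600, (A,merge)→192600, (B,hash)→216600, (E,hash)→219120, (A,nl_idx)→2115600, (E,nl_idx)→3813720 …(+5); best=28600 via (A,hash)

cost=28600; order=C,D,E,B,A; methods=hash,nl_idx,hash,hash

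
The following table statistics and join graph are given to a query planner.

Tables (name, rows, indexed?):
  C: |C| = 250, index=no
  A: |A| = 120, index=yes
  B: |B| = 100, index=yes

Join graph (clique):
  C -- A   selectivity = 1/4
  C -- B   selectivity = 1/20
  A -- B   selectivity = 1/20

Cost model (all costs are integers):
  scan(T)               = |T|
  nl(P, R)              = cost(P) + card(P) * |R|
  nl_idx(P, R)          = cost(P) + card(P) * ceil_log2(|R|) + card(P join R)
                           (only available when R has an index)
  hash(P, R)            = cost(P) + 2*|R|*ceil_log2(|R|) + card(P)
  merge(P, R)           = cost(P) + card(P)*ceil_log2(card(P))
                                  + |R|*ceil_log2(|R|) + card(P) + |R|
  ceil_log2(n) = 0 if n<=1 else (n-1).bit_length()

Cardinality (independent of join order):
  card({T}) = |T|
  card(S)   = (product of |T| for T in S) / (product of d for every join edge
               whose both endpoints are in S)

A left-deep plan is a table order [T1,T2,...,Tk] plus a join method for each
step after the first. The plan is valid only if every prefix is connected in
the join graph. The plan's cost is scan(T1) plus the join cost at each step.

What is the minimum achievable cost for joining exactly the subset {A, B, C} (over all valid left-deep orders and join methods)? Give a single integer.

4830

Selinger DP over subsets of {A,B,C}:
  {C}: scan cost=250, card=250
  {A}: scan cost=120, card=120
  {B}: scan cost=100, card=100
  {AC}: card=7500; try (A,hash)→2180, (C,merge)→3330, (A,merge)→3460, (C,hash)→4240, (A,nl_idx)→9500, (C,nl)→30120 …(+1); best=2180 via (A,hash)
  {BC}: card=1250; try (B,hash)→1900, (C,merge)→3150, (B,nl_idx)→3250, (B,merge)→3300, (C,hash)→4200, (C,nl)→25100 …(+1); best=1900 via (B,hash)
  {AB}: card=600; try (A,nl_idx)→1400, (B,nl_idx)→1560, (B,hash)→1640, (A,merge)→1860, (B,merge)→1880, (A,hash)→1880 …(+2); best=1400 via (A,nl_idx)
  {ABC}: card=1875; try (A,hash)→4830, (C,hash)→6000, (C,merge)→10250, (B,hash)→11080, (A,nl_idx)→12525, (A,merge)→17860 …(+5); best=4830 via (A,hash)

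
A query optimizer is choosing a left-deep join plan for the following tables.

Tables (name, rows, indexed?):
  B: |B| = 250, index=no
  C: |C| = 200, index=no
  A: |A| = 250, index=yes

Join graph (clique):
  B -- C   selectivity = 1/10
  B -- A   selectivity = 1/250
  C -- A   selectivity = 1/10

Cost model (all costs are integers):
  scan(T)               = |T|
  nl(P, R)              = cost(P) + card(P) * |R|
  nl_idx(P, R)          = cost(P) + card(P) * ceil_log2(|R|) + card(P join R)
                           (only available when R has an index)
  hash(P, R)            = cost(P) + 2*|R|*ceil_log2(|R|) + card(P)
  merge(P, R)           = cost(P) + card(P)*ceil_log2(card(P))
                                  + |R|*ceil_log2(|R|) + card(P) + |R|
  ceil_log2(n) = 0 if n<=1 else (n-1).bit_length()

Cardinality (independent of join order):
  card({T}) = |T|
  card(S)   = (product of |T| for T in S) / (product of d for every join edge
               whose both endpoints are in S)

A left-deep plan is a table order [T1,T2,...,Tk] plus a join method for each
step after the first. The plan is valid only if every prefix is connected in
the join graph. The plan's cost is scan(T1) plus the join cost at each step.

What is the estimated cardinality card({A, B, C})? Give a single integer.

500

Tables in S: A(250), B(250), C(200)
Edges inside S: B-C(d=10), B-A(d=250), C-A(d=10)
numerator = 250 * 250 * 200 = 12500000
denominator = 10 * 250 * 10 = 25000
card(S) = 12500000 / 25000 = 500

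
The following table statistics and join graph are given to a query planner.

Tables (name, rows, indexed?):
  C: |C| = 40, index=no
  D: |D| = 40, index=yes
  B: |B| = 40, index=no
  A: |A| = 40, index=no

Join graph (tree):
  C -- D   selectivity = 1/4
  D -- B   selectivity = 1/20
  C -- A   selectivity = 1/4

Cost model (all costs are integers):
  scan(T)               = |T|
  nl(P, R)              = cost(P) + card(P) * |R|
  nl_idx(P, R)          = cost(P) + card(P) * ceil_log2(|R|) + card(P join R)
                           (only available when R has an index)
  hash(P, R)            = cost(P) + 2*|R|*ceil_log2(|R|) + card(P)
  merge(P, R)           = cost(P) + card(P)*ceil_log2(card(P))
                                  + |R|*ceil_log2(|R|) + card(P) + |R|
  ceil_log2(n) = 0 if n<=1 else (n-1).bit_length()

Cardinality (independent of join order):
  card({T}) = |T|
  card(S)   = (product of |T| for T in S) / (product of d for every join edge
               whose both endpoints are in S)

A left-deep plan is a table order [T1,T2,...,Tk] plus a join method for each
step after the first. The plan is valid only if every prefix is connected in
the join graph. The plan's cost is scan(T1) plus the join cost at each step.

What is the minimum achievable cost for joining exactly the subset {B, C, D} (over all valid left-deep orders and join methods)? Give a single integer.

920

Selinger DP over subsets of {B,C,D}:
  {C}: scan cost=40, card=40
  {D}: scan cost=40, card=40
  {B}: scan cost=40, card=40
  {CD}: card=400; try (D,hash)→560, (C,hash)→560, (D,merge)→600, (C,merge)→600, (D,nl_idx)→680, (D,nl)→1640 …(+1); best=560 via (D,hash)
  {BD}: card=80; try (D,nl_idx)→360, (D,hash)→560, (B,hash)→560, (D,merge)→600, (B,merge)→600, (D,nl)→1640 …(+1); best=360 via (D,nl_idx)
  {BCD}: card=800; try (C,hash)→920, (C,merge)→1280, (B,hash)→1440, (C,nl)→3560, (B,merge)→4840, (B,nl)→16560; best=920 via (C,hash)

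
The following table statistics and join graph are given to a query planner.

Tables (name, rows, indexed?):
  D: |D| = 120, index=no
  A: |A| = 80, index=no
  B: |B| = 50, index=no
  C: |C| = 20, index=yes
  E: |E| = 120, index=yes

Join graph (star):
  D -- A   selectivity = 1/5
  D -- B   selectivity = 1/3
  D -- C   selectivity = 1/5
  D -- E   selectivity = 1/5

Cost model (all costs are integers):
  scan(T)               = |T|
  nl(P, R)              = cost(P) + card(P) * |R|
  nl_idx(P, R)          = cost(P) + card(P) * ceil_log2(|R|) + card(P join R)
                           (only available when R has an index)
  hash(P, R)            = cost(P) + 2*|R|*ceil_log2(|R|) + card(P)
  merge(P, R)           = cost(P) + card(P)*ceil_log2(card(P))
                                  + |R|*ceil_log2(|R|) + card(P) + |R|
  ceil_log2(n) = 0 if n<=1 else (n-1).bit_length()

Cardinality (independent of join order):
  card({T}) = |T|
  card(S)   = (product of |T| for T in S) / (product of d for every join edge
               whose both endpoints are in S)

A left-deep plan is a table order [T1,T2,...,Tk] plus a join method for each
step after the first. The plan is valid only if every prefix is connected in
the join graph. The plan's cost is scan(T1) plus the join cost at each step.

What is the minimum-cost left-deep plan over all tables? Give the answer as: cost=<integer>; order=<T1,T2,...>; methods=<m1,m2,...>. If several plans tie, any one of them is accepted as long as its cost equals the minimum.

Selinger DP (subsets sized 1..n):
  {D}: scan cost=120, card=120
  {A}: scan cost=80, card=80
  {B}: scan cost=50, card=50
  {C}: scan cost=20, card=20
  {E}: scan cost=120, card=120
  {AD}: card=1920; try (A,hash)→1360, (D,merge)→1680, (A,merge)→1720, (D,hash)→1840, (D,nl)→9680, (A,nl)→9720; best=1360 via (A,hash)
  {BD}: card=2000; try (B,hash)→840, (D,merge)→1360, (B,merge)→1430, (D,hash)→1780, (D,nl)→6050, (B,nl)→6120; best=840 via (B,hash)
  {CD}: card=480; try (C,hash)→440, (D,merge)→1100, (C,merge)→1200, (C,nl_idx)→1200, (D,hash)→1720, (D,nl)→2420 …(+1); best=440 via (C,hash)
  {DE}: card=2880; try (E,hash)→1920, (D,hash)→1920, (E,merge)→2040, (D,merge)→2040, (E,nl_idx)→3840, (E,nl)→14520 …(+1); best=1920 via (E,hash)
  {ABD}: card=32000; try (B,hash)→3880, (A,hash)→3960, (B,merge)→24750, (A,merge)→25480, (B,nl)→97360, (A,nl)→160840; best=3880 via (B,hash)
  {ACD}: card=7680; try (A,hash)→2040, (C,hash)→3480, (A,merge)→5880, (C,nl_idx)→18640, (C,merge)→24520, (A,nl)→38840 …(+1); best=2040 via (A,hash)
  {ADE}: card=46080; try (E,hash)→4960, (A,hash)→5920, (E,merge)→25360, (A,merge)→40000, (E,nl_idx)→60880, (E,nl)→231760 …(+1); best=4960 via (E,hash)
  {BCD}: card=8000; try (B,hash)→1520, (C,hash)→3040, (B,merge)→5590, (C,nl_idx)→18840, (B,nl)→24440, (C,merge)→24960 …(+1); best=1520 via (B,hash)
  {BDE}: card=48000; try (E,hash)→4520, (B,hash)→5400, (E,merge)→25800, (B,merge)→39710, (E,nl_idx)→62840, (B,nl)→145920 …(+1); best=4520 via (E,hash)
  {CDE}: card=11520; try (E,hash)→2600, (C,hash)→5000, (E,merge)→6200, (E,nl_idx)→15320, (C,nl_idx)→27840, (C,merge)→39480 …(+2); best=2600 via (E,hash)
  {ABCD}: card=128000; try (B,hash)→10320, (A,hash)→10640, (C,hash)→36080, (B,merge)→109910, (A,merge)→114160, (C,nl_idx)→291880 …(+4); best=10320 via (B,hash)
  {ABDE}: card=768000; try (E,hash)→37560, (B,hash)→51640, (A,hash)→53640, (E,merge)→516840, (B,merge)→788670, (A,merge)→821160 …(+4); best=37560 via (E,hash)
  {ACDE}: card=184320; try (E,hash)→11400, (A,hash)→15240, (C,hash)→51240, (E,merge)→110520, (A,merge)→176040, (E,nl_idx)→240120 …(+5); best=11400 via (E,hash)
  {BCDE}: card=192000; try (E,hash)→11200, (B,hash)→14720, (C,hash)→52720, (E,merge)→114480, (B,merge)→175750, (E,nl_idx)→249520 …(+5); best=11200 via (E,hash)
  {ABCDE}: card=3072000; try (E,hash)→140000, (B,hash)→196320, (A,hash)→204320, (C,hash)→805760, (E,merge)→2315280, (B,merge)→3513830 …(+8); best=140000 via (E,hash)

cost=140000; order=D,C,A,B,E; methods=hash,hash,hash,hash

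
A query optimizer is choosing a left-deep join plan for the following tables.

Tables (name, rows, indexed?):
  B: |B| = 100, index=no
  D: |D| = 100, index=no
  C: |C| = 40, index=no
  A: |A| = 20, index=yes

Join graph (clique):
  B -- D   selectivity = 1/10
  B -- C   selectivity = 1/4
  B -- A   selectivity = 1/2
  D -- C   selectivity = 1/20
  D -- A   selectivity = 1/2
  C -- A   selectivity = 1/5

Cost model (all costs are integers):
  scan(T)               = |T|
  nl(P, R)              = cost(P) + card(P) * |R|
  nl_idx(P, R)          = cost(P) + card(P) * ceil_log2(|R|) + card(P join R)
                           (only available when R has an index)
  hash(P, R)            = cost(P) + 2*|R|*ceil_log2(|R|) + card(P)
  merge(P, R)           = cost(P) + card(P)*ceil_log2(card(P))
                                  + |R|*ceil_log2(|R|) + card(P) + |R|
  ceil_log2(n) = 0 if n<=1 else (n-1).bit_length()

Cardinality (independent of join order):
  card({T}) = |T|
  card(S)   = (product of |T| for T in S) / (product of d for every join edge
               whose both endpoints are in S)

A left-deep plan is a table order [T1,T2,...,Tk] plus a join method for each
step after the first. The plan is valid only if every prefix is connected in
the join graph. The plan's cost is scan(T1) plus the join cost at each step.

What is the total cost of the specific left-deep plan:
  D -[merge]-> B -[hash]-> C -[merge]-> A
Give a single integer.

step 1: scan D: cost=100, card=100
step 2: join B via merge
    card(P join B) = 100*100/(10) = 1000
    cost = 100 + 100*7 + 100*7 + 100 + 100 = 1700
step 3: join C via hash
    card(P join C) = 1000*40/(4*20) = 500
    cost = 1700 + 2*40*6 + 1000 = 3180
step 4: join A via merge
    card(P join A) = 500*20/(2*2*5) = 500
    cost = 3180 + 500*9 + 20*5 + 500 + 20 = 8300

8300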